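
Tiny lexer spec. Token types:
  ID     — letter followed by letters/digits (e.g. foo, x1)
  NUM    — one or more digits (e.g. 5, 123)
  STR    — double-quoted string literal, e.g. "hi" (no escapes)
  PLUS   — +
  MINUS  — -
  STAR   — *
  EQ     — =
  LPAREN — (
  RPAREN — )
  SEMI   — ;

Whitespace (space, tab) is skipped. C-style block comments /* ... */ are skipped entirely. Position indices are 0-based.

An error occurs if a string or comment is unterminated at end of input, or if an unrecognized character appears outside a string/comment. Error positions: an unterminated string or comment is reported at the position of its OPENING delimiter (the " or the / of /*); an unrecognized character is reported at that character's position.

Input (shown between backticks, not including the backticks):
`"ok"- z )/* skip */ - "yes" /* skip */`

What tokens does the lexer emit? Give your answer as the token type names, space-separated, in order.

pos=0: enter STRING mode
pos=0: emit STR "ok" (now at pos=4)
pos=4: emit MINUS '-'
pos=6: emit ID 'z' (now at pos=7)
pos=8: emit RPAREN ')'
pos=9: enter COMMENT mode (saw '/*')
exit COMMENT mode (now at pos=19)
pos=20: emit MINUS '-'
pos=22: enter STRING mode
pos=22: emit STR "yes" (now at pos=27)
pos=28: enter COMMENT mode (saw '/*')
exit COMMENT mode (now at pos=38)
DONE. 6 tokens: [STR, MINUS, ID, RPAREN, MINUS, STR]

Answer: STR MINUS ID RPAREN MINUS STR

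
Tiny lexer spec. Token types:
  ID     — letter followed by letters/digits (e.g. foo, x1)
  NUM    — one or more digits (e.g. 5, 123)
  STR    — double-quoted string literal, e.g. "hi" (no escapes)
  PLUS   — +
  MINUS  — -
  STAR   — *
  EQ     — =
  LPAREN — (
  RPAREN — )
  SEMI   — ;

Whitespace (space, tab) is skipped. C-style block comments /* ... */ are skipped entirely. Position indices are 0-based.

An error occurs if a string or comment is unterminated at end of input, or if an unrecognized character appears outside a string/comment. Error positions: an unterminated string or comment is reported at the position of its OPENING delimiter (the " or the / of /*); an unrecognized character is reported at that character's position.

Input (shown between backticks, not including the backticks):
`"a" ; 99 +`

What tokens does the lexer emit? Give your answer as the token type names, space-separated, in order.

pos=0: enter STRING mode
pos=0: emit STR "a" (now at pos=3)
pos=4: emit SEMI ';'
pos=6: emit NUM '99' (now at pos=8)
pos=9: emit PLUS '+'
DONE. 4 tokens: [STR, SEMI, NUM, PLUS]

Answer: STR SEMI NUM PLUS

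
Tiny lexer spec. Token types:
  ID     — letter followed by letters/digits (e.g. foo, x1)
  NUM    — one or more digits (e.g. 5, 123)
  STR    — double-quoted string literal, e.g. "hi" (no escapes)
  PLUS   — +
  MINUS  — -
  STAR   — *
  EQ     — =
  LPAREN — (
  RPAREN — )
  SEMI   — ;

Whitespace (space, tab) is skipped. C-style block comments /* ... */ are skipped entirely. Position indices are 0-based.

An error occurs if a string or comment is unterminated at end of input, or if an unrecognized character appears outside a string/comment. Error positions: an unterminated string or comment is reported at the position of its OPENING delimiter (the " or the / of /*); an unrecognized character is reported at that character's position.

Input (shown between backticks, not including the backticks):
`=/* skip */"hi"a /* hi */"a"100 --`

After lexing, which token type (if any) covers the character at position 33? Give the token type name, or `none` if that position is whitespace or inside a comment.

Answer: MINUS

Derivation:
pos=0: emit EQ '='
pos=1: enter COMMENT mode (saw '/*')
exit COMMENT mode (now at pos=11)
pos=11: enter STRING mode
pos=11: emit STR "hi" (now at pos=15)
pos=15: emit ID 'a' (now at pos=16)
pos=17: enter COMMENT mode (saw '/*')
exit COMMENT mode (now at pos=25)
pos=25: enter STRING mode
pos=25: emit STR "a" (now at pos=28)
pos=28: emit NUM '100' (now at pos=31)
pos=32: emit MINUS '-'
pos=33: emit MINUS '-'
DONE. 7 tokens: [EQ, STR, ID, STR, NUM, MINUS, MINUS]
Position 33: char is '-' -> MINUS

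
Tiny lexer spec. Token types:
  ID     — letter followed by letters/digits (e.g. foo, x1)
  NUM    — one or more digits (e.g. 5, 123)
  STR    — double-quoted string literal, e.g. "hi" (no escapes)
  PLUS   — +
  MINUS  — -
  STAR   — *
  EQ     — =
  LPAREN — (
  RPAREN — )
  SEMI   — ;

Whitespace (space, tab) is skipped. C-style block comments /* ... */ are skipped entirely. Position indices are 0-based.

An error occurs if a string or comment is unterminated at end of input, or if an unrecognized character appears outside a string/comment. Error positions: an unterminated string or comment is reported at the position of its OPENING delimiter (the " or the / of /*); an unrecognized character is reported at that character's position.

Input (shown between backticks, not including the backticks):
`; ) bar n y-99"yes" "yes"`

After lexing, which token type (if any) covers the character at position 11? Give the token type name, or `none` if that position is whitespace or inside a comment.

pos=0: emit SEMI ';'
pos=2: emit RPAREN ')'
pos=4: emit ID 'bar' (now at pos=7)
pos=8: emit ID 'n' (now at pos=9)
pos=10: emit ID 'y' (now at pos=11)
pos=11: emit MINUS '-'
pos=12: emit NUM '99' (now at pos=14)
pos=14: enter STRING mode
pos=14: emit STR "yes" (now at pos=19)
pos=20: enter STRING mode
pos=20: emit STR "yes" (now at pos=25)
DONE. 9 tokens: [SEMI, RPAREN, ID, ID, ID, MINUS, NUM, STR, STR]
Position 11: char is '-' -> MINUS

Answer: MINUS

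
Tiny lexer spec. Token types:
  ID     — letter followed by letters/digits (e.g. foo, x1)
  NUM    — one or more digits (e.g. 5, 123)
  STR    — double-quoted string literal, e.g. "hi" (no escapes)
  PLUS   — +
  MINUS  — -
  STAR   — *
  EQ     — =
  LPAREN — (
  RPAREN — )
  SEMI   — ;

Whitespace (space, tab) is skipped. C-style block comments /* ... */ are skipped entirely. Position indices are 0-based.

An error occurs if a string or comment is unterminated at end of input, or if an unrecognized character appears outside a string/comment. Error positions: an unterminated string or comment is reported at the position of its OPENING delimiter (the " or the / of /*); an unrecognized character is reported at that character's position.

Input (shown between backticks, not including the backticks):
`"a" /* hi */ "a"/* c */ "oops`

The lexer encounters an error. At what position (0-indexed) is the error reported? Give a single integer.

pos=0: enter STRING mode
pos=0: emit STR "a" (now at pos=3)
pos=4: enter COMMENT mode (saw '/*')
exit COMMENT mode (now at pos=12)
pos=13: enter STRING mode
pos=13: emit STR "a" (now at pos=16)
pos=16: enter COMMENT mode (saw '/*')
exit COMMENT mode (now at pos=23)
pos=24: enter STRING mode
pos=24: ERROR — unterminated string

Answer: 24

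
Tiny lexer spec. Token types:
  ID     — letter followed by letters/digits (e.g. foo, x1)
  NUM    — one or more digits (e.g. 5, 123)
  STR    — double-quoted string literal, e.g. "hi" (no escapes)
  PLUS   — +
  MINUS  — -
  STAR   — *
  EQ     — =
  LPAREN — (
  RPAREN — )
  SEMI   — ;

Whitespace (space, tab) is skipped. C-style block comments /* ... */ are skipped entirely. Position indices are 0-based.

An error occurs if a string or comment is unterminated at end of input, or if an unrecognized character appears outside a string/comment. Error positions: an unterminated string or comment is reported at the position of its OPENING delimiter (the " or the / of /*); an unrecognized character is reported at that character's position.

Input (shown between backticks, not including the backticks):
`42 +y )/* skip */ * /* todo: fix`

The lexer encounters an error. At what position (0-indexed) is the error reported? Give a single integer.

Answer: 20

Derivation:
pos=0: emit NUM '42' (now at pos=2)
pos=3: emit PLUS '+'
pos=4: emit ID 'y' (now at pos=5)
pos=6: emit RPAREN ')'
pos=7: enter COMMENT mode (saw '/*')
exit COMMENT mode (now at pos=17)
pos=18: emit STAR '*'
pos=20: enter COMMENT mode (saw '/*')
pos=20: ERROR — unterminated comment (reached EOF)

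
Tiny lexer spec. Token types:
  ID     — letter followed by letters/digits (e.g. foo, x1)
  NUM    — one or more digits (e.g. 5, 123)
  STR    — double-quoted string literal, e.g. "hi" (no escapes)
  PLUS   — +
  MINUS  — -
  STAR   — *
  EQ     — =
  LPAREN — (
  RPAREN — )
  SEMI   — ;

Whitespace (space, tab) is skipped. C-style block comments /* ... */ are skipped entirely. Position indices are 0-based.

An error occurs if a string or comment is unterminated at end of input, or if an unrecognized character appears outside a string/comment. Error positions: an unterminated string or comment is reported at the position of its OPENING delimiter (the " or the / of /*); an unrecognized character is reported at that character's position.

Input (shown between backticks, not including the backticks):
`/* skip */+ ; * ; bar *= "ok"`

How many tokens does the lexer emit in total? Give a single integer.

Answer: 8

Derivation:
pos=0: enter COMMENT mode (saw '/*')
exit COMMENT mode (now at pos=10)
pos=10: emit PLUS '+'
pos=12: emit SEMI ';'
pos=14: emit STAR '*'
pos=16: emit SEMI ';'
pos=18: emit ID 'bar' (now at pos=21)
pos=22: emit STAR '*'
pos=23: emit EQ '='
pos=25: enter STRING mode
pos=25: emit STR "ok" (now at pos=29)
DONE. 8 tokens: [PLUS, SEMI, STAR, SEMI, ID, STAR, EQ, STR]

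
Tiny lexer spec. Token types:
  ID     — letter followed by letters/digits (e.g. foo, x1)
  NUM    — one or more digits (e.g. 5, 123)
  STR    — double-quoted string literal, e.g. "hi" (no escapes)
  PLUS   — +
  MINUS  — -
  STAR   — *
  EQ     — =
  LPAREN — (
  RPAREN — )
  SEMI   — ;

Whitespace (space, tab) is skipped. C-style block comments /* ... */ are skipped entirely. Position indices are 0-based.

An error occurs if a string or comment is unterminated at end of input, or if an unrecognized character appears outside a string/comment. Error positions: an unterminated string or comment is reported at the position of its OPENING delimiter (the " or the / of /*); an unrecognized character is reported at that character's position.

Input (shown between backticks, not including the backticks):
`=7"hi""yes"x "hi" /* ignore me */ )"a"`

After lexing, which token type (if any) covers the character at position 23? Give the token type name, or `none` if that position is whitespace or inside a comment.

pos=0: emit EQ '='
pos=1: emit NUM '7' (now at pos=2)
pos=2: enter STRING mode
pos=2: emit STR "hi" (now at pos=6)
pos=6: enter STRING mode
pos=6: emit STR "yes" (now at pos=11)
pos=11: emit ID 'x' (now at pos=12)
pos=13: enter STRING mode
pos=13: emit STR "hi" (now at pos=17)
pos=18: enter COMMENT mode (saw '/*')
exit COMMENT mode (now at pos=33)
pos=34: emit RPAREN ')'
pos=35: enter STRING mode
pos=35: emit STR "a" (now at pos=38)
DONE. 8 tokens: [EQ, NUM, STR, STR, ID, STR, RPAREN, STR]
Position 23: char is 'n' -> none

Answer: none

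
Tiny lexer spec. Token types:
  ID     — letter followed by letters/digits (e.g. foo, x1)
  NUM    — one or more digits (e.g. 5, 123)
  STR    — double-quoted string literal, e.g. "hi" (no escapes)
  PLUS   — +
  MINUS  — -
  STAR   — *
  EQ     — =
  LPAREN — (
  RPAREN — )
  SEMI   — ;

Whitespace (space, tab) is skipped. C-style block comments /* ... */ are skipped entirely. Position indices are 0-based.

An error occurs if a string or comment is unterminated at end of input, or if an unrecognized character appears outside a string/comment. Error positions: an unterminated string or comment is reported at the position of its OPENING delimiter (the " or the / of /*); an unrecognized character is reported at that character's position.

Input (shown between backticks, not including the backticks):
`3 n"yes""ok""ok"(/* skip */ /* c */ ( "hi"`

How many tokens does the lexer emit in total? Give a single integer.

pos=0: emit NUM '3' (now at pos=1)
pos=2: emit ID 'n' (now at pos=3)
pos=3: enter STRING mode
pos=3: emit STR "yes" (now at pos=8)
pos=8: enter STRING mode
pos=8: emit STR "ok" (now at pos=12)
pos=12: enter STRING mode
pos=12: emit STR "ok" (now at pos=16)
pos=16: emit LPAREN '('
pos=17: enter COMMENT mode (saw '/*')
exit COMMENT mode (now at pos=27)
pos=28: enter COMMENT mode (saw '/*')
exit COMMENT mode (now at pos=35)
pos=36: emit LPAREN '('
pos=38: enter STRING mode
pos=38: emit STR "hi" (now at pos=42)
DONE. 8 tokens: [NUM, ID, STR, STR, STR, LPAREN, LPAREN, STR]

Answer: 8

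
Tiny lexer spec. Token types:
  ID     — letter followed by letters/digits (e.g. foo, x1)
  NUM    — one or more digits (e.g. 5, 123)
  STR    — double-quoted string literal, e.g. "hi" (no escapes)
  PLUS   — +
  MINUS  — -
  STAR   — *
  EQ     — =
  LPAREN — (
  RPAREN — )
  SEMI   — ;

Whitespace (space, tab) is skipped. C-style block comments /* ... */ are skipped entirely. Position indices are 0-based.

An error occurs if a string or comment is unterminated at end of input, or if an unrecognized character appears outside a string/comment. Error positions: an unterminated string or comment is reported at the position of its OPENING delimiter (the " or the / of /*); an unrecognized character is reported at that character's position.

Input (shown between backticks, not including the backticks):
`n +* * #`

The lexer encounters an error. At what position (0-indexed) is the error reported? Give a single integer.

Answer: 7

Derivation:
pos=0: emit ID 'n' (now at pos=1)
pos=2: emit PLUS '+'
pos=3: emit STAR '*'
pos=5: emit STAR '*'
pos=7: ERROR — unrecognized char '#'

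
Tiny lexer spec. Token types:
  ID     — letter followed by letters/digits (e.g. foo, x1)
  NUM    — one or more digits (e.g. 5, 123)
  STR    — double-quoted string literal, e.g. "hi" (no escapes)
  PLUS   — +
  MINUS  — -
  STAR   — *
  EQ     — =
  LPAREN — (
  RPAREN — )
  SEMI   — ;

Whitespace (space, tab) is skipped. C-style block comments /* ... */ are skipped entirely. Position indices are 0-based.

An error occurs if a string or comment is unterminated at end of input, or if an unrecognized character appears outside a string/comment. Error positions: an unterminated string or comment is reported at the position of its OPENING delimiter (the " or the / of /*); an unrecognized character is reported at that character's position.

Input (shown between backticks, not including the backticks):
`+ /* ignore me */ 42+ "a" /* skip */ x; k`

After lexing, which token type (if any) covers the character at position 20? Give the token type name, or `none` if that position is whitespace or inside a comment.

pos=0: emit PLUS '+'
pos=2: enter COMMENT mode (saw '/*')
exit COMMENT mode (now at pos=17)
pos=18: emit NUM '42' (now at pos=20)
pos=20: emit PLUS '+'
pos=22: enter STRING mode
pos=22: emit STR "a" (now at pos=25)
pos=26: enter COMMENT mode (saw '/*')
exit COMMENT mode (now at pos=36)
pos=37: emit ID 'x' (now at pos=38)
pos=38: emit SEMI ';'
pos=40: emit ID 'k' (now at pos=41)
DONE. 7 tokens: [PLUS, NUM, PLUS, STR, ID, SEMI, ID]
Position 20: char is '+' -> PLUS

Answer: PLUS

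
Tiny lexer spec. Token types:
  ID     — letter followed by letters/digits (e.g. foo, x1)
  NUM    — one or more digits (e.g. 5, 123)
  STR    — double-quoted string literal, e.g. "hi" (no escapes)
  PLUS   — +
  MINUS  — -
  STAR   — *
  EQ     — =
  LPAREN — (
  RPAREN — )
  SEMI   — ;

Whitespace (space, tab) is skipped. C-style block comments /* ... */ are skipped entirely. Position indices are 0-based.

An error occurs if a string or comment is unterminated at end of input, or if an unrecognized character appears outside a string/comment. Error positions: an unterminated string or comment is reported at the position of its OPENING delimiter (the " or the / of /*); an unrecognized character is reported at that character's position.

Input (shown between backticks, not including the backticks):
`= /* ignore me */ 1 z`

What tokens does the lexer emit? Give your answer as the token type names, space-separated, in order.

Answer: EQ NUM ID

Derivation:
pos=0: emit EQ '='
pos=2: enter COMMENT mode (saw '/*')
exit COMMENT mode (now at pos=17)
pos=18: emit NUM '1' (now at pos=19)
pos=20: emit ID 'z' (now at pos=21)
DONE. 3 tokens: [EQ, NUM, ID]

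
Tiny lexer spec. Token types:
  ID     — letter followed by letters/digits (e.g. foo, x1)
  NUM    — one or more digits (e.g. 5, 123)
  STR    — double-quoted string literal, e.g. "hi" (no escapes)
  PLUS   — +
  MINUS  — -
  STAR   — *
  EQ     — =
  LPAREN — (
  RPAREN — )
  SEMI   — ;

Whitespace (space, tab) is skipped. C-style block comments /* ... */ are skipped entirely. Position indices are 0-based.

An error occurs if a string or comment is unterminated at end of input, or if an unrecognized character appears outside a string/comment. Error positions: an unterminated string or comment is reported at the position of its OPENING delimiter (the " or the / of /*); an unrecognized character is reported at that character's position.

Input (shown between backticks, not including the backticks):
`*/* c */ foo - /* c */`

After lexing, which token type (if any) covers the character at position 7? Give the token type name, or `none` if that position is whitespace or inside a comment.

pos=0: emit STAR '*'
pos=1: enter COMMENT mode (saw '/*')
exit COMMENT mode (now at pos=8)
pos=9: emit ID 'foo' (now at pos=12)
pos=13: emit MINUS '-'
pos=15: enter COMMENT mode (saw '/*')
exit COMMENT mode (now at pos=22)
DONE. 3 tokens: [STAR, ID, MINUS]
Position 7: char is '/' -> none

Answer: none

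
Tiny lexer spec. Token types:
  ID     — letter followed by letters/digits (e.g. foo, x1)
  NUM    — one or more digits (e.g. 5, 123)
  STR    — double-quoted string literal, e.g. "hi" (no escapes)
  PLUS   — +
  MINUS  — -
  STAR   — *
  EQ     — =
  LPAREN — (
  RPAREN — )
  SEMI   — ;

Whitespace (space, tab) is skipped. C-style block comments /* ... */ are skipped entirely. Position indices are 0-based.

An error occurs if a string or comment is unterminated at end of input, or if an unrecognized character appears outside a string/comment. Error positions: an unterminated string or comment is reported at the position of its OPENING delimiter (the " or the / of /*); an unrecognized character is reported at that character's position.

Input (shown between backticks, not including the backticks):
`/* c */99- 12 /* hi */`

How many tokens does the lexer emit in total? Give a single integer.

pos=0: enter COMMENT mode (saw '/*')
exit COMMENT mode (now at pos=7)
pos=7: emit NUM '99' (now at pos=9)
pos=9: emit MINUS '-'
pos=11: emit NUM '12' (now at pos=13)
pos=14: enter COMMENT mode (saw '/*')
exit COMMENT mode (now at pos=22)
DONE. 3 tokens: [NUM, MINUS, NUM]

Answer: 3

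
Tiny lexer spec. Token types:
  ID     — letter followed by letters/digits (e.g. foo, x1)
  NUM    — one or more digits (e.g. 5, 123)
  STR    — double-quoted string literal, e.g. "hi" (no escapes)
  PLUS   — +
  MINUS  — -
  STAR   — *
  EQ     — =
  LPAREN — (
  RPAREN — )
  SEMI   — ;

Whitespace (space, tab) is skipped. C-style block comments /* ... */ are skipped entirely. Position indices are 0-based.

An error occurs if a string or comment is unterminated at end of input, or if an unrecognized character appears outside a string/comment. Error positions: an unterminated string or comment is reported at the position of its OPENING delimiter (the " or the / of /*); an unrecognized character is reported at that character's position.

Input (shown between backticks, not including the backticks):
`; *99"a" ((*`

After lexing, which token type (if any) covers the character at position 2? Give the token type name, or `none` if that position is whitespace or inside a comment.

Answer: STAR

Derivation:
pos=0: emit SEMI ';'
pos=2: emit STAR '*'
pos=3: emit NUM '99' (now at pos=5)
pos=5: enter STRING mode
pos=5: emit STR "a" (now at pos=8)
pos=9: emit LPAREN '('
pos=10: emit LPAREN '('
pos=11: emit STAR '*'
DONE. 7 tokens: [SEMI, STAR, NUM, STR, LPAREN, LPAREN, STAR]
Position 2: char is '*' -> STAR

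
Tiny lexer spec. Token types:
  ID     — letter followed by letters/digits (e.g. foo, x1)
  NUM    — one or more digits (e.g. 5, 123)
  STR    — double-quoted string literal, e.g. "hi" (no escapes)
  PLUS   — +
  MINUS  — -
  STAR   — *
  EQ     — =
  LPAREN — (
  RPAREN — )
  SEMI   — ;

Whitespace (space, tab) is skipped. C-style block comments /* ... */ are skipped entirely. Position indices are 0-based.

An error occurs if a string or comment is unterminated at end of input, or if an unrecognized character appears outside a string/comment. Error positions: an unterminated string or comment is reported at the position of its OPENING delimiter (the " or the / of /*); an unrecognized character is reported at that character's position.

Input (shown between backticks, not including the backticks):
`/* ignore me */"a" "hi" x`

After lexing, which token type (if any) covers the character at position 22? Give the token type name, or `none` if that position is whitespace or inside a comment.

pos=0: enter COMMENT mode (saw '/*')
exit COMMENT mode (now at pos=15)
pos=15: enter STRING mode
pos=15: emit STR "a" (now at pos=18)
pos=19: enter STRING mode
pos=19: emit STR "hi" (now at pos=23)
pos=24: emit ID 'x' (now at pos=25)
DONE. 3 tokens: [STR, STR, ID]
Position 22: char is '"' -> STR

Answer: STR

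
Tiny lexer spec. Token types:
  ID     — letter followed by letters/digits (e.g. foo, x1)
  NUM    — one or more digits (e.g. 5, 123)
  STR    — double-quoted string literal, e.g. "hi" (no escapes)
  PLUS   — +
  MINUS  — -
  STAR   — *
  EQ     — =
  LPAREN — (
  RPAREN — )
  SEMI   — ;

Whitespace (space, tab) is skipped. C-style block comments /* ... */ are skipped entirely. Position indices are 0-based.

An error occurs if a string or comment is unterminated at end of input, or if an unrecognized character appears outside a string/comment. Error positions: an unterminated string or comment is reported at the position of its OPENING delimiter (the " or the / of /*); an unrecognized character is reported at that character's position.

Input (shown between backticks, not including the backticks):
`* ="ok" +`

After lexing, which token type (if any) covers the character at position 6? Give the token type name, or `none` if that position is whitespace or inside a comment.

pos=0: emit STAR '*'
pos=2: emit EQ '='
pos=3: enter STRING mode
pos=3: emit STR "ok" (now at pos=7)
pos=8: emit PLUS '+'
DONE. 4 tokens: [STAR, EQ, STR, PLUS]
Position 6: char is '"' -> STR

Answer: STR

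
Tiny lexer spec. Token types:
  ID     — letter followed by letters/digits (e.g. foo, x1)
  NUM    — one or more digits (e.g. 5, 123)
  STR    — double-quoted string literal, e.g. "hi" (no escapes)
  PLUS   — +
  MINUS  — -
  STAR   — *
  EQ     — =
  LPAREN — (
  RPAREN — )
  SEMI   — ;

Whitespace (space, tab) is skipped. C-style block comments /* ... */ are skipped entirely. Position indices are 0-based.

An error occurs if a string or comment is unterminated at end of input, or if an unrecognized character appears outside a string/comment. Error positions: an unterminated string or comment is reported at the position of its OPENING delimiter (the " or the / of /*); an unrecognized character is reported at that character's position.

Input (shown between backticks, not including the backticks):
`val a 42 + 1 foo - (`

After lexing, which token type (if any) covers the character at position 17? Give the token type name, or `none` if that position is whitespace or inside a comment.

pos=0: emit ID 'val' (now at pos=3)
pos=4: emit ID 'a' (now at pos=5)
pos=6: emit NUM '42' (now at pos=8)
pos=9: emit PLUS '+'
pos=11: emit NUM '1' (now at pos=12)
pos=13: emit ID 'foo' (now at pos=16)
pos=17: emit MINUS '-'
pos=19: emit LPAREN '('
DONE. 8 tokens: [ID, ID, NUM, PLUS, NUM, ID, MINUS, LPAREN]
Position 17: char is '-' -> MINUS

Answer: MINUS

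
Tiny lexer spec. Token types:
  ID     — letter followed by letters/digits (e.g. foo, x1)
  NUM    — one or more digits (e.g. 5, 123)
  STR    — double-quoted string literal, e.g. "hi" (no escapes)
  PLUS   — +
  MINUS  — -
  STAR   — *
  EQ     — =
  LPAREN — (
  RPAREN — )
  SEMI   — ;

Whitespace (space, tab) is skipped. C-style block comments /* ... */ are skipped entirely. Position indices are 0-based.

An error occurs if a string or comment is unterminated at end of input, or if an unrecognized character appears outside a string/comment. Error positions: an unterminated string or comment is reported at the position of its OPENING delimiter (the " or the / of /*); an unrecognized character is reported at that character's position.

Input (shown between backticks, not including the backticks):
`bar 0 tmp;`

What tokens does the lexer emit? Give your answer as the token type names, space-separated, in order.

pos=0: emit ID 'bar' (now at pos=3)
pos=4: emit NUM '0' (now at pos=5)
pos=6: emit ID 'tmp' (now at pos=9)
pos=9: emit SEMI ';'
DONE. 4 tokens: [ID, NUM, ID, SEMI]

Answer: ID NUM ID SEMI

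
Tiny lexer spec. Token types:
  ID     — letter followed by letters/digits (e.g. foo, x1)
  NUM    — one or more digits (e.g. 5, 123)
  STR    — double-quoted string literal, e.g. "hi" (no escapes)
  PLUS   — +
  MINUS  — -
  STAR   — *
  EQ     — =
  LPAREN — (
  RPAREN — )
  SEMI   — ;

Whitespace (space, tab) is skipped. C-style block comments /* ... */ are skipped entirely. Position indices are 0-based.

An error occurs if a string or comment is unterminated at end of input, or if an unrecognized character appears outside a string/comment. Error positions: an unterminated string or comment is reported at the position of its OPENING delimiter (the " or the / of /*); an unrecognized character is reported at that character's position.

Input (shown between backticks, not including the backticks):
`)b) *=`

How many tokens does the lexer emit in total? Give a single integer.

pos=0: emit RPAREN ')'
pos=1: emit ID 'b' (now at pos=2)
pos=2: emit RPAREN ')'
pos=4: emit STAR '*'
pos=5: emit EQ '='
DONE. 5 tokens: [RPAREN, ID, RPAREN, STAR, EQ]

Answer: 5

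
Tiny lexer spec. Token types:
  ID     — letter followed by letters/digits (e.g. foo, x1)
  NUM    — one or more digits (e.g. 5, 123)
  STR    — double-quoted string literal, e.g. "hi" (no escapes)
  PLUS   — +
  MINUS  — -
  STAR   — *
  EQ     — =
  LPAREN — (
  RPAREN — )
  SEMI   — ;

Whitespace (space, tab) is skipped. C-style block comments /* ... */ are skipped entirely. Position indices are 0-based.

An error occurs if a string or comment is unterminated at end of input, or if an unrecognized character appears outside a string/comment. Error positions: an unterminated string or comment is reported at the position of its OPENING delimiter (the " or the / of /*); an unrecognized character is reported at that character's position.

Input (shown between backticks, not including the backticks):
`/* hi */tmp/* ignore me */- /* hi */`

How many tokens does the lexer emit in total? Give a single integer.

pos=0: enter COMMENT mode (saw '/*')
exit COMMENT mode (now at pos=8)
pos=8: emit ID 'tmp' (now at pos=11)
pos=11: enter COMMENT mode (saw '/*')
exit COMMENT mode (now at pos=26)
pos=26: emit MINUS '-'
pos=28: enter COMMENT mode (saw '/*')
exit COMMENT mode (now at pos=36)
DONE. 2 tokens: [ID, MINUS]

Answer: 2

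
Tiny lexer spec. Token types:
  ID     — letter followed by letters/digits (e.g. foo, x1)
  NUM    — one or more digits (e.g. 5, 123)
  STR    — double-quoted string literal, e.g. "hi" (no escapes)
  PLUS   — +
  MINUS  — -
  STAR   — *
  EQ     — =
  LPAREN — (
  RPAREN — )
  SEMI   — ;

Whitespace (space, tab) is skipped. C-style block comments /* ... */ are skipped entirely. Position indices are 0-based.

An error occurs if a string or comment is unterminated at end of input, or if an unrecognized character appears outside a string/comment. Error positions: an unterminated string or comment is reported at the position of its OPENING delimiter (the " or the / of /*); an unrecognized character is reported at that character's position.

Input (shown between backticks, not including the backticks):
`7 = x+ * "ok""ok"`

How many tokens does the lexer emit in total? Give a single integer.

Answer: 7

Derivation:
pos=0: emit NUM '7' (now at pos=1)
pos=2: emit EQ '='
pos=4: emit ID 'x' (now at pos=5)
pos=5: emit PLUS '+'
pos=7: emit STAR '*'
pos=9: enter STRING mode
pos=9: emit STR "ok" (now at pos=13)
pos=13: enter STRING mode
pos=13: emit STR "ok" (now at pos=17)
DONE. 7 tokens: [NUM, EQ, ID, PLUS, STAR, STR, STR]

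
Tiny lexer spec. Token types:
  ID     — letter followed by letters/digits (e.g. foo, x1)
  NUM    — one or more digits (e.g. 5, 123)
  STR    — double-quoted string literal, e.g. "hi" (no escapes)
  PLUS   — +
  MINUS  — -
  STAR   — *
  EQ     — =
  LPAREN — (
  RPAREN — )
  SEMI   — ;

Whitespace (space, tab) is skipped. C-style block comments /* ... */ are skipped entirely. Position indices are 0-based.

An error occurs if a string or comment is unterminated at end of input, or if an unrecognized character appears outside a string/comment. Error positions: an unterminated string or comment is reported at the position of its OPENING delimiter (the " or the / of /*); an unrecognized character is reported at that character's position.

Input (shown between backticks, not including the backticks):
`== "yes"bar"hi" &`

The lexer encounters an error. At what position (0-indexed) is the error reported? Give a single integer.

Answer: 16

Derivation:
pos=0: emit EQ '='
pos=1: emit EQ '='
pos=3: enter STRING mode
pos=3: emit STR "yes" (now at pos=8)
pos=8: emit ID 'bar' (now at pos=11)
pos=11: enter STRING mode
pos=11: emit STR "hi" (now at pos=15)
pos=16: ERROR — unrecognized char '&'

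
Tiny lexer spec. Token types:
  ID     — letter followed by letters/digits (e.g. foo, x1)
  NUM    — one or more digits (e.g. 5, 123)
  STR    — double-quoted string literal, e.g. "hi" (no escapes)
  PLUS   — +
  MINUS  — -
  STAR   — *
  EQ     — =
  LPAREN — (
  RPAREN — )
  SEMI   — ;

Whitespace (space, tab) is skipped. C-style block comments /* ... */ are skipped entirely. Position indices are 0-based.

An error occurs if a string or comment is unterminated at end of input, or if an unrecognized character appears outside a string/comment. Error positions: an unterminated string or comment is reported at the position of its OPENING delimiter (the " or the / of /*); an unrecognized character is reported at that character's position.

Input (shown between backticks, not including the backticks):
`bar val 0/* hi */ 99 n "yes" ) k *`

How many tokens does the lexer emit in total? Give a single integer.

pos=0: emit ID 'bar' (now at pos=3)
pos=4: emit ID 'val' (now at pos=7)
pos=8: emit NUM '0' (now at pos=9)
pos=9: enter COMMENT mode (saw '/*')
exit COMMENT mode (now at pos=17)
pos=18: emit NUM '99' (now at pos=20)
pos=21: emit ID 'n' (now at pos=22)
pos=23: enter STRING mode
pos=23: emit STR "yes" (now at pos=28)
pos=29: emit RPAREN ')'
pos=31: emit ID 'k' (now at pos=32)
pos=33: emit STAR '*'
DONE. 9 tokens: [ID, ID, NUM, NUM, ID, STR, RPAREN, ID, STAR]

Answer: 9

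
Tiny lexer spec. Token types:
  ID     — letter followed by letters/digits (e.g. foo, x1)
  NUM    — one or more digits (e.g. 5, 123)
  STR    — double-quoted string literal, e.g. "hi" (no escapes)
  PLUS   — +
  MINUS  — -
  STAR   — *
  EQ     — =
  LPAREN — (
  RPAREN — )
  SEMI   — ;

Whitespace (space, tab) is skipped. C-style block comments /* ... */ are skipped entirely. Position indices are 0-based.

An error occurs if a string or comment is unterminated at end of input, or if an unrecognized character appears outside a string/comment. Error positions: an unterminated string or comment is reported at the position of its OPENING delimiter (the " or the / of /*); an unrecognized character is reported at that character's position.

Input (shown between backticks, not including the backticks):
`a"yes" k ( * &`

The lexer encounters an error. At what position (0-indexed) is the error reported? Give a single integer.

Answer: 13

Derivation:
pos=0: emit ID 'a' (now at pos=1)
pos=1: enter STRING mode
pos=1: emit STR "yes" (now at pos=6)
pos=7: emit ID 'k' (now at pos=8)
pos=9: emit LPAREN '('
pos=11: emit STAR '*'
pos=13: ERROR — unrecognized char '&'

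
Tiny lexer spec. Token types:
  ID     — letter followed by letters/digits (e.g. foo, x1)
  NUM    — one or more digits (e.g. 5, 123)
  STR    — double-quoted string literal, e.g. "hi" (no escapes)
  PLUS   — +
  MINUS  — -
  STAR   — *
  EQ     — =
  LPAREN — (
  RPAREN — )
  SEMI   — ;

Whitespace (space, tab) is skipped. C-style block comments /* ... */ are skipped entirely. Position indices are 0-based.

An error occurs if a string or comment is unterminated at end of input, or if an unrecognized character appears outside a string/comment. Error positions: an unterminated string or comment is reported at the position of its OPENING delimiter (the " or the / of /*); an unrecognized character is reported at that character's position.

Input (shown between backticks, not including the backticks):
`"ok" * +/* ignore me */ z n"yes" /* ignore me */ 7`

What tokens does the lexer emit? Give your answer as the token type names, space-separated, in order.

Answer: STR STAR PLUS ID ID STR NUM

Derivation:
pos=0: enter STRING mode
pos=0: emit STR "ok" (now at pos=4)
pos=5: emit STAR '*'
pos=7: emit PLUS '+'
pos=8: enter COMMENT mode (saw '/*')
exit COMMENT mode (now at pos=23)
pos=24: emit ID 'z' (now at pos=25)
pos=26: emit ID 'n' (now at pos=27)
pos=27: enter STRING mode
pos=27: emit STR "yes" (now at pos=32)
pos=33: enter COMMENT mode (saw '/*')
exit COMMENT mode (now at pos=48)
pos=49: emit NUM '7' (now at pos=50)
DONE. 7 tokens: [STR, STAR, PLUS, ID, ID, STR, NUM]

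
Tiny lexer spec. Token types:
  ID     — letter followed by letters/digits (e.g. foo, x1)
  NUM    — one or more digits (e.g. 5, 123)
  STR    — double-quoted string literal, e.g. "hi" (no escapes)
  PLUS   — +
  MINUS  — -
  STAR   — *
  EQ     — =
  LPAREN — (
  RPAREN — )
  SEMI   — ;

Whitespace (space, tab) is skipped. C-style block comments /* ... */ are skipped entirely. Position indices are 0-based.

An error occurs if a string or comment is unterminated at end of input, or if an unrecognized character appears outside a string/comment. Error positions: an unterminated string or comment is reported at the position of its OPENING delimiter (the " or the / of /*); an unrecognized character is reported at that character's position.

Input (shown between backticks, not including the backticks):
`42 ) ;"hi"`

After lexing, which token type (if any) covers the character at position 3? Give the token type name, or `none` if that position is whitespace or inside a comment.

Answer: RPAREN

Derivation:
pos=0: emit NUM '42' (now at pos=2)
pos=3: emit RPAREN ')'
pos=5: emit SEMI ';'
pos=6: enter STRING mode
pos=6: emit STR "hi" (now at pos=10)
DONE. 4 tokens: [NUM, RPAREN, SEMI, STR]
Position 3: char is ')' -> RPAREN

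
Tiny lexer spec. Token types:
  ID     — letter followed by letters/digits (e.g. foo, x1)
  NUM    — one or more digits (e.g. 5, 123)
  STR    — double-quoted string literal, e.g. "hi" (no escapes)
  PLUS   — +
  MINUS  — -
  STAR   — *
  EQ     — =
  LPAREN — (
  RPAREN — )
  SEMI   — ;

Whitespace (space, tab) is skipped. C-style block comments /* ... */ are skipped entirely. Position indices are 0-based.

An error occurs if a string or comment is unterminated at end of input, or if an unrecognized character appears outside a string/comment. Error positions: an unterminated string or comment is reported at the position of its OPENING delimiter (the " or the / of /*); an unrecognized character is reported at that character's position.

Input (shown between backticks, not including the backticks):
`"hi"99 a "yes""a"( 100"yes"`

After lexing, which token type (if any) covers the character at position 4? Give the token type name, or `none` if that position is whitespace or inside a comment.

pos=0: enter STRING mode
pos=0: emit STR "hi" (now at pos=4)
pos=4: emit NUM '99' (now at pos=6)
pos=7: emit ID 'a' (now at pos=8)
pos=9: enter STRING mode
pos=9: emit STR "yes" (now at pos=14)
pos=14: enter STRING mode
pos=14: emit STR "a" (now at pos=17)
pos=17: emit LPAREN '('
pos=19: emit NUM '100' (now at pos=22)
pos=22: enter STRING mode
pos=22: emit STR "yes" (now at pos=27)
DONE. 8 tokens: [STR, NUM, ID, STR, STR, LPAREN, NUM, STR]
Position 4: char is '9' -> NUM

Answer: NUM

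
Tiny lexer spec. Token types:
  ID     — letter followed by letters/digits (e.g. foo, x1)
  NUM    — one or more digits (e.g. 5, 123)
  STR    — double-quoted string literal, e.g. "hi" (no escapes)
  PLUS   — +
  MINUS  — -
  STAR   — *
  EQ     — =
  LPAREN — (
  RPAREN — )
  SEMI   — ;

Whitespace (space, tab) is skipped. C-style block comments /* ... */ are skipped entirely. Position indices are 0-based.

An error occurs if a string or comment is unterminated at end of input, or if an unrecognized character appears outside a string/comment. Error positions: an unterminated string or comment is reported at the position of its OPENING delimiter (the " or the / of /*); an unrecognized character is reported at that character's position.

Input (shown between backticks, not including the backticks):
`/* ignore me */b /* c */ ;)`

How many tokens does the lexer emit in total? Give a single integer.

pos=0: enter COMMENT mode (saw '/*')
exit COMMENT mode (now at pos=15)
pos=15: emit ID 'b' (now at pos=16)
pos=17: enter COMMENT mode (saw '/*')
exit COMMENT mode (now at pos=24)
pos=25: emit SEMI ';'
pos=26: emit RPAREN ')'
DONE. 3 tokens: [ID, SEMI, RPAREN]

Answer: 3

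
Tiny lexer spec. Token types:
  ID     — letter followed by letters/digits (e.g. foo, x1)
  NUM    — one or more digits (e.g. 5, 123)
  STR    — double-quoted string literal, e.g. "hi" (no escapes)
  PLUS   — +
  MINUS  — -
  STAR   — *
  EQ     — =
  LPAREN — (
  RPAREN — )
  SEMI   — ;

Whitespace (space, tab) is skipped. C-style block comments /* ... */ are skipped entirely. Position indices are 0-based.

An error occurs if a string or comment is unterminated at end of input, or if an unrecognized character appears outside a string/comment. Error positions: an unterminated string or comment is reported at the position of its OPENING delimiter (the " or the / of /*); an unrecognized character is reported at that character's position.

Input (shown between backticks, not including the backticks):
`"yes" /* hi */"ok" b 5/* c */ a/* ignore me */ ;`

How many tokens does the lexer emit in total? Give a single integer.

pos=0: enter STRING mode
pos=0: emit STR "yes" (now at pos=5)
pos=6: enter COMMENT mode (saw '/*')
exit COMMENT mode (now at pos=14)
pos=14: enter STRING mode
pos=14: emit STR "ok" (now at pos=18)
pos=19: emit ID 'b' (now at pos=20)
pos=21: emit NUM '5' (now at pos=22)
pos=22: enter COMMENT mode (saw '/*')
exit COMMENT mode (now at pos=29)
pos=30: emit ID 'a' (now at pos=31)
pos=31: enter COMMENT mode (saw '/*')
exit COMMENT mode (now at pos=46)
pos=47: emit SEMI ';'
DONE. 6 tokens: [STR, STR, ID, NUM, ID, SEMI]

Answer: 6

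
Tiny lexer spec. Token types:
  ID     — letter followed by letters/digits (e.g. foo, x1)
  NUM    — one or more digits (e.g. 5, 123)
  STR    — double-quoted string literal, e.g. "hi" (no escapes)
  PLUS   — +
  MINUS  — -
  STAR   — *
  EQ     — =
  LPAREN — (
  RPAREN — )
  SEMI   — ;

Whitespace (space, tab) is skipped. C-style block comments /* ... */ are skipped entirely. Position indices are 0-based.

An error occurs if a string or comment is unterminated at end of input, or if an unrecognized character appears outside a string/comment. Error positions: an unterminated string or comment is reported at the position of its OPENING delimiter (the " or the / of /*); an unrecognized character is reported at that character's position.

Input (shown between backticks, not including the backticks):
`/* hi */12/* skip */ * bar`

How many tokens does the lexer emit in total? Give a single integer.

pos=0: enter COMMENT mode (saw '/*')
exit COMMENT mode (now at pos=8)
pos=8: emit NUM '12' (now at pos=10)
pos=10: enter COMMENT mode (saw '/*')
exit COMMENT mode (now at pos=20)
pos=21: emit STAR '*'
pos=23: emit ID 'bar' (now at pos=26)
DONE. 3 tokens: [NUM, STAR, ID]

Answer: 3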